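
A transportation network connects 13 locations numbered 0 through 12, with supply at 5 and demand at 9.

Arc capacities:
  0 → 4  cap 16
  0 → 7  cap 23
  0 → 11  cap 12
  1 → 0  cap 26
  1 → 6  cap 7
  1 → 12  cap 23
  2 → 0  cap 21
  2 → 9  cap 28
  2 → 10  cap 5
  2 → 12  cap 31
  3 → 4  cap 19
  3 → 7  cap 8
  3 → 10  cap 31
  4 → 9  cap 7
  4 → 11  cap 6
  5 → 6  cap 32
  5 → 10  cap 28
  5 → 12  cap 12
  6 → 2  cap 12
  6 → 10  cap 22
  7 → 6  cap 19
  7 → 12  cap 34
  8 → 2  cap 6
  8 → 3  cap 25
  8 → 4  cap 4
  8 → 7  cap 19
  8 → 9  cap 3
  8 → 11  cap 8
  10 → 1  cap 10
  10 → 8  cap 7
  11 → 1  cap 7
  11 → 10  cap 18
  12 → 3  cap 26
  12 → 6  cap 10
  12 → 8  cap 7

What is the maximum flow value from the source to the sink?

Maximum flow value: 28

augment #1: 5→6→2→9 bottleneck 12, total now 12
augment #2: 5→10→8→9 bottleneck 3, total now 15
augment #3: 5→10→8→2→9 bottleneck 4, total now 19
augment #4: 5→12→3→4→9 bottleneck 7, total now 26
augment #5: 5→12→8→2→9 bottleneck 2, total now 28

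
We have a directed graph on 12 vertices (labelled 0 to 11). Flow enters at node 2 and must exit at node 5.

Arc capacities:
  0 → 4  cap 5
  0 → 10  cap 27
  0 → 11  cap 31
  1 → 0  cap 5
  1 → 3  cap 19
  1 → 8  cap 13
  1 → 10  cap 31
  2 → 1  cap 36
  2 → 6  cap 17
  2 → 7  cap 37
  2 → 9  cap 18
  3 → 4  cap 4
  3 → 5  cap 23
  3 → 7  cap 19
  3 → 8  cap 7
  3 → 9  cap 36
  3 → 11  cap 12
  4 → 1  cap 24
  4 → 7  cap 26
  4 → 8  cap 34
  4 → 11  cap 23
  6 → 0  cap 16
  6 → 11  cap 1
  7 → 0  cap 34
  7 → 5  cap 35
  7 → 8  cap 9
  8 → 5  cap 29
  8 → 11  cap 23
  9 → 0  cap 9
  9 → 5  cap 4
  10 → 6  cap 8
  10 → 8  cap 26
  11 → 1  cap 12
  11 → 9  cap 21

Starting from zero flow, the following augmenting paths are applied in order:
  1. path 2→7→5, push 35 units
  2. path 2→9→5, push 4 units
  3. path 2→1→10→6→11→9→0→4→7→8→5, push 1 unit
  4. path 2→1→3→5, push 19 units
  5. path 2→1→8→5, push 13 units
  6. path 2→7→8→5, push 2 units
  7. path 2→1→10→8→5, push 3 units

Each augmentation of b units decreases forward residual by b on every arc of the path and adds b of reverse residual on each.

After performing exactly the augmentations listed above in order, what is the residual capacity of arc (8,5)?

after path 1 (2→7→5, push 35): res(8,5)=29
after path 2 (2→9→5, push 4): res(8,5)=29
after path 3 (2→1→10→6→11→9→0→4→7→8→5, push 1): res(8,5)=28
after path 4 (2→1→3→5, push 19): res(8,5)=28
after path 5 (2→1→8→5, push 13): res(8,5)=15
after path 6 (2→7→8→5, push 2): res(8,5)=13
after path 7 (2→1→10→8→5, push 3): res(8,5)=10

Residual capacity of (8,5): 10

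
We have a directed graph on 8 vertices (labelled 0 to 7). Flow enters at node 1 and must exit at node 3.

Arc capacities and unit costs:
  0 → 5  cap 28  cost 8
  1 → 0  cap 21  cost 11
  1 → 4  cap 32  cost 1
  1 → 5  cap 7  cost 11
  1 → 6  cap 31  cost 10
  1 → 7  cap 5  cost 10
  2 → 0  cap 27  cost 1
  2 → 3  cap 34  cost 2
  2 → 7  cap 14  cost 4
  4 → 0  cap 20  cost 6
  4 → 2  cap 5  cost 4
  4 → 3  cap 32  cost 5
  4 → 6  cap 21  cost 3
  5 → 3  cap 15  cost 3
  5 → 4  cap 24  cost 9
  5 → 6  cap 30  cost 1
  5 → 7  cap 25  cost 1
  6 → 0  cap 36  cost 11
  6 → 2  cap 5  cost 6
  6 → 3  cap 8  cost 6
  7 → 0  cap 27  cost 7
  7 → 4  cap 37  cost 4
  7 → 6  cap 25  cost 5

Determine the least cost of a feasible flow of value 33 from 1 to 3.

Minimum cost for 33 units: 206

shortest-cost path #1: 1→4→3 push 32 @ unit cost 6 (adds 192)
shortest-cost path #2: 1→5→3 push 1 @ unit cost 14 (adds 14)
total cost = 206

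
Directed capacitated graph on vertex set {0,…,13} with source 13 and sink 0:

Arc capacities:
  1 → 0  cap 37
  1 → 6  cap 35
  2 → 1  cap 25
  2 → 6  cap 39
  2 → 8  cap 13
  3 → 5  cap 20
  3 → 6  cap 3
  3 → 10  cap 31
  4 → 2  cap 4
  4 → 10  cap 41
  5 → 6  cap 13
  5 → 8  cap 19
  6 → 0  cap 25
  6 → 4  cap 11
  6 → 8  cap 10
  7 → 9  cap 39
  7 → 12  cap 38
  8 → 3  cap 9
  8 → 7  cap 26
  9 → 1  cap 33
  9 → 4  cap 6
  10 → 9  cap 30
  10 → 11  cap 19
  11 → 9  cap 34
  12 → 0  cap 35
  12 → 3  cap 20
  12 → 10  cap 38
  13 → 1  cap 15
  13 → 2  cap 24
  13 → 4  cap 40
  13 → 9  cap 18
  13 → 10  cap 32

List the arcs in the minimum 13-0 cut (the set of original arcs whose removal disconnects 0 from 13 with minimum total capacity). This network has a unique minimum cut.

augment #1: 13→1→0 push 15
augment #2: 13→2→1→0 push 22
augment #3: 13→2→6→0 push 2
augment #4: 13→4→2→6→0 push 4
augment #5: 13→9→1→6→0 push 18
augment #6: 13→10→9→1→6→0 push 1
augment #7: 13→10→9→1→2→8→7→12→0 push 13
augment #8: 13→10→9→1→6→8→7→12→0 push 1
max flow = 76; residual-reachable set from 13 gives S-side
cut edges (S→T): {(4,2), (9,1), (13,1), (13,2)} total cap 76

Min-cut arcs: {(4,2), (9,1), (13,1), (13,2)} (total capacity 76)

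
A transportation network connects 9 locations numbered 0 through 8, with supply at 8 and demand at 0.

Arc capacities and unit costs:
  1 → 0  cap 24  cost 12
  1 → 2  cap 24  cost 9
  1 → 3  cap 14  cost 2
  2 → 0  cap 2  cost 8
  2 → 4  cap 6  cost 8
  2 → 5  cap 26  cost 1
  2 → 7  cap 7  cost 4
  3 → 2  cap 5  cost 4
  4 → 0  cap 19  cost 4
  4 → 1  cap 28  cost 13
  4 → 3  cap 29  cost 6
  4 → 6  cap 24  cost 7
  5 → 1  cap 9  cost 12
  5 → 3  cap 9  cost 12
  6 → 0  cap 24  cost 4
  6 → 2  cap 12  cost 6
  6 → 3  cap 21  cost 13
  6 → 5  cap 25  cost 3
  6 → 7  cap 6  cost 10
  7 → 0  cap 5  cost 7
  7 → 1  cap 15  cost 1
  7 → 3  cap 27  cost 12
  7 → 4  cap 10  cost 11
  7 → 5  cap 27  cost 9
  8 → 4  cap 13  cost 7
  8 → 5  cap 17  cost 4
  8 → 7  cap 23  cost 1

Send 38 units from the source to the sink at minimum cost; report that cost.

shortest-cost path #1: 8→7→0 push 5 @ unit cost 8 (adds 40)
shortest-cost path #2: 8→4→0 push 13 @ unit cost 11 (adds 143)
shortest-cost path #3: 8→7→1→0 push 15 @ unit cost 14 (adds 210)
shortest-cost path #4: 8→7→4→0 push 3 @ unit cost 16 (adds 48)
shortest-cost path #5: 8→5→1→0 push 2 @ unit cost 28 (adds 56)
total cost = 497

Minimum cost for 38 units: 497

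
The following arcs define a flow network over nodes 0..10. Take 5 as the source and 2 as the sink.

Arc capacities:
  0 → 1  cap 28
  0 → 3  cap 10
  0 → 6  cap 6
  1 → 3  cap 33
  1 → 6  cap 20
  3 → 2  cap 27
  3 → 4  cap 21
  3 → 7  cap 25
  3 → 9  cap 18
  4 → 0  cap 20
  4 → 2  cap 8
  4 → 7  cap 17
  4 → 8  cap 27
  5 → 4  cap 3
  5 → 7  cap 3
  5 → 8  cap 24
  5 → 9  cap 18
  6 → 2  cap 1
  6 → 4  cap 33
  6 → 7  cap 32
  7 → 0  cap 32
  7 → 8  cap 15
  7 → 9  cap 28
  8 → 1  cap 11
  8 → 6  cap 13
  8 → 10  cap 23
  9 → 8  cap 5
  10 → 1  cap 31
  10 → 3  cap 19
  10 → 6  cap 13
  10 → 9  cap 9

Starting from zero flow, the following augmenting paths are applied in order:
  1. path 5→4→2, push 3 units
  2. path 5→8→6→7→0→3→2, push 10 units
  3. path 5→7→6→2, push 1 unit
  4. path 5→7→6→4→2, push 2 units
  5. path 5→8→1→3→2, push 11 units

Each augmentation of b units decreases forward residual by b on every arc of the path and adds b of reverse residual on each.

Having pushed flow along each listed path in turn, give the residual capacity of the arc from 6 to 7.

after path 1 (5→4→2, push 3): res(6,7)=32
after path 2 (5→8→6→7→0→3→2, push 10): res(6,7)=22
after path 3 (5→7→6→2, push 1): res(6,7)=23
after path 4 (5→7→6→4→2, push 2): res(6,7)=25
after path 5 (5→8→1→3→2, push 11): res(6,7)=25

Residual capacity of (6,7): 25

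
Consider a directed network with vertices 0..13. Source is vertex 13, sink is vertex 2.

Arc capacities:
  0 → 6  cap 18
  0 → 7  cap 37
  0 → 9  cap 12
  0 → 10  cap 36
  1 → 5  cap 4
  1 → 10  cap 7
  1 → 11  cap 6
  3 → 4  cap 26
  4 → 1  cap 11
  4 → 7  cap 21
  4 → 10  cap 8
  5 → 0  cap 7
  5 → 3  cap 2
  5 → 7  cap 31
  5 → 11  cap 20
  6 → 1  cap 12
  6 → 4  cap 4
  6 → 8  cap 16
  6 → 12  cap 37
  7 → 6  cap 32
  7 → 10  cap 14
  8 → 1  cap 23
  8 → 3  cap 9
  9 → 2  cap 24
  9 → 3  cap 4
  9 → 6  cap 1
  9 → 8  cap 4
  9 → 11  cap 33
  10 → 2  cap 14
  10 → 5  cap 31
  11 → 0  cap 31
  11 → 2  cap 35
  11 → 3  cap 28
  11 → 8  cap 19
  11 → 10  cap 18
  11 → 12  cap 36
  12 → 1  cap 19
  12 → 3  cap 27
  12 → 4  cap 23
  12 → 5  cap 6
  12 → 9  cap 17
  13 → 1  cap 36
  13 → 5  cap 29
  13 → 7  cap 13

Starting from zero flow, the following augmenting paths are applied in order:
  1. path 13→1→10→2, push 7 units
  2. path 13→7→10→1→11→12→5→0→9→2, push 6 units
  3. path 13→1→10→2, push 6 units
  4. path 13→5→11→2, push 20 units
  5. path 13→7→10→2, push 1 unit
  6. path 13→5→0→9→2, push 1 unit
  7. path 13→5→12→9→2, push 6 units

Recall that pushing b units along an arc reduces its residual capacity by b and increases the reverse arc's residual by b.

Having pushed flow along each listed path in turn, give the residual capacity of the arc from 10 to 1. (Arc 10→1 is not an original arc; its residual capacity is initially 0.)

Residual capacity of (10,1): 7

after path 1 (13→1→10→2, push 7): res(10,1)=7
after path 2 (13→7→10→1→11→12→5→0→9→2, push 6): res(10,1)=1
after path 3 (13→1→10→2, push 6): res(10,1)=7
after path 4 (13→5→11→2, push 20): res(10,1)=7
after path 5 (13→7→10→2, push 1): res(10,1)=7
after path 6 (13→5→0→9→2, push 1): res(10,1)=7
after path 7 (13→5→12→9→2, push 6): res(10,1)=7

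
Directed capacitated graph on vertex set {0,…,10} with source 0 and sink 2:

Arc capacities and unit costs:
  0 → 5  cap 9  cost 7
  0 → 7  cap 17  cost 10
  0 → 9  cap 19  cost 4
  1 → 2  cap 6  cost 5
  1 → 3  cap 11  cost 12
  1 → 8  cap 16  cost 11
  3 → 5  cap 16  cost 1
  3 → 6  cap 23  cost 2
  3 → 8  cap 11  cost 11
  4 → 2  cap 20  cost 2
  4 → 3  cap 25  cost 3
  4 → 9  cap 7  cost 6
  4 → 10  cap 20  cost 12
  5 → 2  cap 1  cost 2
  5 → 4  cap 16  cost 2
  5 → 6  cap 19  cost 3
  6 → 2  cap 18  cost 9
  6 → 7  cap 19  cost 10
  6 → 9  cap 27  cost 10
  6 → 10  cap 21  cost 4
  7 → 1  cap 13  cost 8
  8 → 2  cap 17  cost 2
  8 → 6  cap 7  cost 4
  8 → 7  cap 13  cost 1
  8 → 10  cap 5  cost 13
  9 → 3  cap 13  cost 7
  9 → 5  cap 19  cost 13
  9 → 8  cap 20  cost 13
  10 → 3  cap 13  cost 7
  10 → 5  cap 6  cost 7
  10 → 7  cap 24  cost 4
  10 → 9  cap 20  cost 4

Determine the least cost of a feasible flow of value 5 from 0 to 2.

Minimum cost for 5 units: 53

shortest-cost path #1: 0→5→2 push 1 @ unit cost 9 (adds 9)
shortest-cost path #2: 0→5→4→2 push 4 @ unit cost 11 (adds 44)
total cost = 53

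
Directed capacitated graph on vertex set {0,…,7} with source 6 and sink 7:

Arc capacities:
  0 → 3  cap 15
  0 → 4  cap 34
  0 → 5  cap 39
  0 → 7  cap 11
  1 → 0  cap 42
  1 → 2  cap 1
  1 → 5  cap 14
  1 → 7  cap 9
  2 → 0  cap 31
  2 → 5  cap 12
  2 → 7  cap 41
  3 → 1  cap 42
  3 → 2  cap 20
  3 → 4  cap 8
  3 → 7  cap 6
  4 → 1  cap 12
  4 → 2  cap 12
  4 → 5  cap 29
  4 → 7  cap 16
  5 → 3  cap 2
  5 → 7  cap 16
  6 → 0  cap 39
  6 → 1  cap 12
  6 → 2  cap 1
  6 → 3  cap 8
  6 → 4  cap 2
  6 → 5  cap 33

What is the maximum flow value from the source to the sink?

Maximum flow value: 80

augment #1: 6→0→7 bottleneck 11, total now 11
augment #2: 6→1→7 bottleneck 9, total now 20
augment #3: 6→2→7 bottleneck 1, total now 21
augment #4: 6→3→7 bottleneck 6, total now 27
augment #5: 6→4→7 bottleneck 2, total now 29
augment #6: 6→5→7 bottleneck 16, total now 45
augment #7: 6→0→4→7 bottleneck 14, total now 59
augment #8: 6→1→2→7 bottleneck 1, total now 60
augment #9: 6→3→2→7 bottleneck 2, total now 62
augment #10: 6→0→3→2→7 bottleneck 14, total now 76
augment #11: 6→5→3→2→7 bottleneck 2, total now 78
augment #12: 6→1→0→3→2→7 bottleneck 1, total now 79
augment #13: 6→1→0→4→2→7 bottleneck 1, total now 80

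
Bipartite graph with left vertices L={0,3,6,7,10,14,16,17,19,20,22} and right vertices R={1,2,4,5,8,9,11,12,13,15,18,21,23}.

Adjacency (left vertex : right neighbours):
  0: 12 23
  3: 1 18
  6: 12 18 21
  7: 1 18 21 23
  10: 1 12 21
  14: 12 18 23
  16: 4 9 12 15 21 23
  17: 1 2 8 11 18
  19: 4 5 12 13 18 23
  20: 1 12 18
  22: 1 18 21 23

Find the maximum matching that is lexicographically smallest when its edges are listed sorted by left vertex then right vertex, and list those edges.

Lex-smallest maximum matching: {(0,12), (3,1), (6,18), (7,21), (14,23), (16,4), (17,2), (19,5)}

|M| = 8 (so the lex-smallest maximum matching has 8 edges)
process left vertices in ascending order; for each, take the smallest-labelled available neighbour that still permits 8 edges overall, or leave it unmatched if none does
lex-smallest matching: {0-12, 3-1, 6-18, 7-21, 14-23, 16-4, 17-2, 19-5}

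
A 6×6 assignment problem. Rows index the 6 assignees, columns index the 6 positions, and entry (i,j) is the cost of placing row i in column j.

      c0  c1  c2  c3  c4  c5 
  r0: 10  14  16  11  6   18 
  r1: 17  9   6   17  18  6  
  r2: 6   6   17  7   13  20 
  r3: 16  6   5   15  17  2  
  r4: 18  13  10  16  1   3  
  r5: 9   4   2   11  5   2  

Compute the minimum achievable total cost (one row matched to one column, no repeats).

one of 2 optimal assignments: row0→col0 (cost 10), row1→col2 (cost 6), row2→col3 (cost 7), row3→col5 (cost 2), row4→col4 (cost 1), row5→col1 (cost 4)
total = 10 + 6 + 7 + 2 + 1 + 4 = 30

Minimum assignment cost: 30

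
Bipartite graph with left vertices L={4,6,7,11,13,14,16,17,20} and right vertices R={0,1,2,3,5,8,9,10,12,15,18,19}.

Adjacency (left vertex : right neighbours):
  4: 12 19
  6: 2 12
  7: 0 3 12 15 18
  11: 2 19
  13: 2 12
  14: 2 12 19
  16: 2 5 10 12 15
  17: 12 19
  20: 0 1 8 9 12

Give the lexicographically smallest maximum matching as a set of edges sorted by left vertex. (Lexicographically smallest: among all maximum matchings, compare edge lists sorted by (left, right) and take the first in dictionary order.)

|M| = 6 (so the lex-smallest maximum matching has 6 edges)
process left vertices in ascending order; for each, take the smallest-labelled available neighbour that still permits 6 edges overall, or leave it unmatched if none does
lex-smallest matching: {4-12, 6-2, 7-0, 11-19, 16-5, 20-1}

Lex-smallest maximum matching: {(4,12), (6,2), (7,0), (11,19), (16,5), (20,1)}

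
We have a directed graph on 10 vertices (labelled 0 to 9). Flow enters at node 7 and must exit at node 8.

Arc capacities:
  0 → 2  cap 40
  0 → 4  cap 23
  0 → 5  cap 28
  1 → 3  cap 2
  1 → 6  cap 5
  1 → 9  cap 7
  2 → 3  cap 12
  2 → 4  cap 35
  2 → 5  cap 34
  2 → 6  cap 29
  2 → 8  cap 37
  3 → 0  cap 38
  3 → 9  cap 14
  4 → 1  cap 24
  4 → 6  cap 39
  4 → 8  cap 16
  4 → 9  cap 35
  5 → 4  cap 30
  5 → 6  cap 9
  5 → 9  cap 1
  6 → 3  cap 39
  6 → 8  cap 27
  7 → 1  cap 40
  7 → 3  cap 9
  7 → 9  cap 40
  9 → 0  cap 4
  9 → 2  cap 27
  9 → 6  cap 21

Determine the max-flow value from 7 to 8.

augment #1: 7→1→6→8 bottleneck 5, total now 5
augment #2: 7→9→2→8 bottleneck 27, total now 32
augment #3: 7→9→6→8 bottleneck 13, total now 45
augment #4: 7→1→9→6→8 bottleneck 7, total now 52
augment #5: 7→3→0→2→8 bottleneck 9, total now 61
augment #6: 7→1→3→0→2→8 bottleneck 1, total now 62
augment #7: 7→1→3→0→4→8 bottleneck 1, total now 63

Maximum flow value: 63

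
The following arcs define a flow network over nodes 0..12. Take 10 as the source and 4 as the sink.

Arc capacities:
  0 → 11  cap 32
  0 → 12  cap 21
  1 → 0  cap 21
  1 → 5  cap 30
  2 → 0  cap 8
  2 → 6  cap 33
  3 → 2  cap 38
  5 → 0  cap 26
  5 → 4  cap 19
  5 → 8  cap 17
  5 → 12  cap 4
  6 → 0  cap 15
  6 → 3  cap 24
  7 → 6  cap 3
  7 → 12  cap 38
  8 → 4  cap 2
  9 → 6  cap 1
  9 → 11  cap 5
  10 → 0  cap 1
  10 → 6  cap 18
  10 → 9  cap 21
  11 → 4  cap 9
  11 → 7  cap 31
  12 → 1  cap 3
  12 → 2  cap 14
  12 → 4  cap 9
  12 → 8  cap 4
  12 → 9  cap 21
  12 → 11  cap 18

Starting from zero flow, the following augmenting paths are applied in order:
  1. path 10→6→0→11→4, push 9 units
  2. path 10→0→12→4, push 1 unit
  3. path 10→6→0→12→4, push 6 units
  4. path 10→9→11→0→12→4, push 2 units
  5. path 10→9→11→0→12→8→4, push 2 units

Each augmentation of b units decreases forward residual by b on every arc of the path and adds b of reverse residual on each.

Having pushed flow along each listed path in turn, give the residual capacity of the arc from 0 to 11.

Residual capacity of (0,11): 27

after path 1 (10→6→0→11→4, push 9): res(0,11)=23
after path 2 (10→0→12→4, push 1): res(0,11)=23
after path 3 (10→6→0→12→4, push 6): res(0,11)=23
after path 4 (10→9→11→0→12→4, push 2): res(0,11)=25
after path 5 (10→9→11→0→12→8→4, push 2): res(0,11)=27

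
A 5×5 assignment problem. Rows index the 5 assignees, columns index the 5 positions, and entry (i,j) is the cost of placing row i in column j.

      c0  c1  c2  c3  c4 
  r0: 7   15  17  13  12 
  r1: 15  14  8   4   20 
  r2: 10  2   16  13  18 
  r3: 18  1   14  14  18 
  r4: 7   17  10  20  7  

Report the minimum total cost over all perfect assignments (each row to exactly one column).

Minimum assignment cost: 34

optimal assignment: row0→col0 (cost 7), row1→col3 (cost 4), row2→col1 (cost 2), row3→col2 (cost 14), row4→col4 (cost 7)
total = 7 + 4 + 2 + 14 + 7 = 34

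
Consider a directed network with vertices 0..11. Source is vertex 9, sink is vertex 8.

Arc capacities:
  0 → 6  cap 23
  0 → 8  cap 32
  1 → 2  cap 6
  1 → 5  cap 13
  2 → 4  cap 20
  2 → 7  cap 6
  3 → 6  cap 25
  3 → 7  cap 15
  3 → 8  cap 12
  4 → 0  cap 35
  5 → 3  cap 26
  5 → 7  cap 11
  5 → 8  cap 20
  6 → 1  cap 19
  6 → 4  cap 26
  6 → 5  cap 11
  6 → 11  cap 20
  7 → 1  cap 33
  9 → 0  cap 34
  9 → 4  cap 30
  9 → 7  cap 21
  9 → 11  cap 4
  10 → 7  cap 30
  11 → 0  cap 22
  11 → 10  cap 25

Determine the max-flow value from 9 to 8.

augment #1: 9→0→8 bottleneck 32, total now 32
augment #2: 9→0→6→5→8 bottleneck 2, total now 34
augment #3: 9→7→1→5→8 bottleneck 13, total now 47
augment #4: 9→4→0→6→5→8 bottleneck 5, total now 52
augment #5: 9→4→0→6→5→3→8 bottleneck 4, total now 56

Maximum flow value: 56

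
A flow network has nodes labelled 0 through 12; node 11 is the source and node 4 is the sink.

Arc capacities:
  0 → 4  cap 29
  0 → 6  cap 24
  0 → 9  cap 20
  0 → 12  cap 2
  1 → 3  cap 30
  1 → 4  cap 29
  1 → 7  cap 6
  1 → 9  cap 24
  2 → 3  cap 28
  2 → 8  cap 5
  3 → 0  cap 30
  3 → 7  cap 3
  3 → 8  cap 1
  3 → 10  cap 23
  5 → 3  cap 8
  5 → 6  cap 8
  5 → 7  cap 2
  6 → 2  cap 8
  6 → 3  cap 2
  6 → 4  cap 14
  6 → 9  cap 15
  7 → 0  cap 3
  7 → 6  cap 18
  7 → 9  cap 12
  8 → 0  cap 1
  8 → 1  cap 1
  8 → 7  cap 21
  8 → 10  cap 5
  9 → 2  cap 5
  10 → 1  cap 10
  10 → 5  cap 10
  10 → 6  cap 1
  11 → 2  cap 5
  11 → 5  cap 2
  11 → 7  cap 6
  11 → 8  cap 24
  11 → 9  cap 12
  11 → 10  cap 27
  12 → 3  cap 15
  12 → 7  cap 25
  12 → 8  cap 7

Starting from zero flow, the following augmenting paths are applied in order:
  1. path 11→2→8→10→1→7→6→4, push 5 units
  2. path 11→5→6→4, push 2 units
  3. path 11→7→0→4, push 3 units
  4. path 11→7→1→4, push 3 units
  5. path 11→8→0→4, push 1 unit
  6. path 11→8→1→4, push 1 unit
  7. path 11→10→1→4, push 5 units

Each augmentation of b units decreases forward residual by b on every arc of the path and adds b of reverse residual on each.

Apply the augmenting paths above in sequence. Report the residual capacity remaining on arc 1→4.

Residual capacity of (1,4): 20

after path 1 (11→2→8→10→1→7→6→4, push 5): res(1,4)=29
after path 2 (11→5→6→4, push 2): res(1,4)=29
after path 3 (11→7→0→4, push 3): res(1,4)=29
after path 4 (11→7→1→4, push 3): res(1,4)=26
after path 5 (11→8→0→4, push 1): res(1,4)=26
after path 6 (11→8→1→4, push 1): res(1,4)=25
after path 7 (11→10→1→4, push 5): res(1,4)=20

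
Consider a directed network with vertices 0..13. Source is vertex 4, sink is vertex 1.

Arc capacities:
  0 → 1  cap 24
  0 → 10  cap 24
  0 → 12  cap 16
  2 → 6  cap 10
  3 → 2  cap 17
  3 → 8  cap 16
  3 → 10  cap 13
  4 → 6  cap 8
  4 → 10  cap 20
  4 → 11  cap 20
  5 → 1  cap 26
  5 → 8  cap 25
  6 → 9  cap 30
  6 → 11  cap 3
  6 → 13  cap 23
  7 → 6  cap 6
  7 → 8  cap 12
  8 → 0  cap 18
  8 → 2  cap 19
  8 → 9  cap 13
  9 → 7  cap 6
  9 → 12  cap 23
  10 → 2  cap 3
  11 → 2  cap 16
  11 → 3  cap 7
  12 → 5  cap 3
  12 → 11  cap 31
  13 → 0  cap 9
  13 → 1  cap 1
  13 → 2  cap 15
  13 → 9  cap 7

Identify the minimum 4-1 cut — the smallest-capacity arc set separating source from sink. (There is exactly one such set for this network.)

Min-cut arcs: {(2,6), (4,6), (11,3)} (total capacity 25)

augment #1: 4→6→13→1 push 1
augment #2: 4→6→13→0→1 push 7
augment #3: 4→11→3→8→0→1 push 7
augment #4: 4→10→2→6→13→0→1 push 2
augment #5: 4→10→2→6→9→12→5→1 push 1
augment #6: 4→11→2→6→9→12→5→1 push 2
augment #7: 4→11→2→6→9→7→8→0→1 push 5
max flow = 25; residual-reachable set from 4 gives S-side
cut edges (S→T): {(2,6), (4,6), (11,3)} total cap 25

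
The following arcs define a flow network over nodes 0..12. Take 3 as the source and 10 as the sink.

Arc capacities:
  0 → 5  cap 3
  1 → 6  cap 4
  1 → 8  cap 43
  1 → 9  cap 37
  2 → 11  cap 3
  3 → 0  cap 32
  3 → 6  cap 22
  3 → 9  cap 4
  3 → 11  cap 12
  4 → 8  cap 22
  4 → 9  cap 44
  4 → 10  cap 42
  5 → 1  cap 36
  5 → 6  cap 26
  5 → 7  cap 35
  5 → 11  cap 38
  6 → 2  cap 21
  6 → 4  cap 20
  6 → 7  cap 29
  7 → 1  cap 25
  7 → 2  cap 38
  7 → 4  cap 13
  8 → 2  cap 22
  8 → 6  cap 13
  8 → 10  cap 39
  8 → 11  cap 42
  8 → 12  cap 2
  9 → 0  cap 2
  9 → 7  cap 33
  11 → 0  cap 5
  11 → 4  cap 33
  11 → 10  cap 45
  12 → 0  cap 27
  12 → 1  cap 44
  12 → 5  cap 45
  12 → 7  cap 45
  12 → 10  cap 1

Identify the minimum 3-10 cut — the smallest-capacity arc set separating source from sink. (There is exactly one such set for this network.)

Min-cut arcs: {(0,5), (3,6), (3,9), (3,11)} (total capacity 41)

augment #1: 3→11→10 push 12
augment #2: 3→6→4→10 push 20
augment #3: 3→0→5→11→10 push 3
augment #4: 3→6→2→11→10 push 2
augment #5: 3→9→7→4→10 push 4
max flow = 41; residual-reachable set from 3 gives S-side
cut edges (S→T): {(0,5), (3,6), (3,9), (3,11)} total cap 41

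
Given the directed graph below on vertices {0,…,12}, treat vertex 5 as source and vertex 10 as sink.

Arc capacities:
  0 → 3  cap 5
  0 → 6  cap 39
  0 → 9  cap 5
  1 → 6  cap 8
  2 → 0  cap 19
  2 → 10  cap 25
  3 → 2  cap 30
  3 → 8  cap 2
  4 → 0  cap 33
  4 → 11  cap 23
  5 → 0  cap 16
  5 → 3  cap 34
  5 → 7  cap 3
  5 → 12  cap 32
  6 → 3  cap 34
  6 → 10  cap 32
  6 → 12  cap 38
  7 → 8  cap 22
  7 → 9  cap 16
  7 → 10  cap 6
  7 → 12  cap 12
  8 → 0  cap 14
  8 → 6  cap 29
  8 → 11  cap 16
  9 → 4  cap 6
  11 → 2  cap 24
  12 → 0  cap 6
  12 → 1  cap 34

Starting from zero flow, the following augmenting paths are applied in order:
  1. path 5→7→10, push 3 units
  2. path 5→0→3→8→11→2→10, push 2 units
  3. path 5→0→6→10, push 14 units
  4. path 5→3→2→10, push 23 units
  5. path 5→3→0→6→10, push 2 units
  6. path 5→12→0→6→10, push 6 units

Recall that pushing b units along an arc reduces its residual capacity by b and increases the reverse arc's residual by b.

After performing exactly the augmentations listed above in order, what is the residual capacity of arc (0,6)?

Residual capacity of (0,6): 17

after path 1 (5→7→10, push 3): res(0,6)=39
after path 2 (5→0→3→8→11→2→10, push 2): res(0,6)=39
after path 3 (5→0→6→10, push 14): res(0,6)=25
after path 4 (5→3→2→10, push 23): res(0,6)=25
after path 5 (5→3→0→6→10, push 2): res(0,6)=23
after path 6 (5→12→0→6→10, push 6): res(0,6)=17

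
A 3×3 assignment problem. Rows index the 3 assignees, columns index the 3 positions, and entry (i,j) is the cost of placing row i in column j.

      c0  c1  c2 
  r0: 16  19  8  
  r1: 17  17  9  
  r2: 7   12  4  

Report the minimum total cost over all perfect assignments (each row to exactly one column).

Minimum assignment cost: 32

optimal assignment: row0→col2 (cost 8), row1→col1 (cost 17), row2→col0 (cost 7)
total = 8 + 17 + 7 = 32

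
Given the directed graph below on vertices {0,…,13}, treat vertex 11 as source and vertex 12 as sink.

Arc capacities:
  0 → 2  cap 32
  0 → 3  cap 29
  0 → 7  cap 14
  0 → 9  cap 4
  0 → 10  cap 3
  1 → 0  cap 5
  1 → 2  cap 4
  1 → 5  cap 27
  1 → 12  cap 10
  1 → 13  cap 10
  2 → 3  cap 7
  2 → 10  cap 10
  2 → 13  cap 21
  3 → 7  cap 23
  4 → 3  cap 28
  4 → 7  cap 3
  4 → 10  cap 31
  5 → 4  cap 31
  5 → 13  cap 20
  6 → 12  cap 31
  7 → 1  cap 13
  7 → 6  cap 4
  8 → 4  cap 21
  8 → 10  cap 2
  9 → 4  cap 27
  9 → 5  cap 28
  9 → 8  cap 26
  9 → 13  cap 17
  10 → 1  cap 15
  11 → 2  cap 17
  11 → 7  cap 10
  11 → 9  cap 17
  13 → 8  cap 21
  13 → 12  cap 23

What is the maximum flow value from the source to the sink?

augment #1: 11→2→13→12 bottleneck 17, total now 17
augment #2: 11→7→1→12 bottleneck 10, total now 27
augment #3: 11→9→13→12 bottleneck 6, total now 33
augment #4: 11→9→4→7→6→12 bottleneck 3, total now 36
augment #5: 11→9→4→3→7→6→12 bottleneck 1, total now 37

Maximum flow value: 37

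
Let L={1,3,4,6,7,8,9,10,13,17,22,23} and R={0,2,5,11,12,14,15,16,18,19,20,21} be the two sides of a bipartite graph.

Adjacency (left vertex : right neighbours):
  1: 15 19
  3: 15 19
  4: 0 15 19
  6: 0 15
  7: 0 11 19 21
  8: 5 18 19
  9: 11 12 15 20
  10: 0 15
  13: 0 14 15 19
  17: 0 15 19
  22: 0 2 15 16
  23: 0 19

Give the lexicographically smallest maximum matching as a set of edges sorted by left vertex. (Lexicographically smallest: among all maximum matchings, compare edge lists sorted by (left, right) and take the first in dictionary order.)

Lex-smallest maximum matching: {(1,15), (3,19), (4,0), (7,11), (8,5), (9,12), (13,14), (22,2)}

|M| = 8 (so the lex-smallest maximum matching has 8 edges)
process left vertices in ascending order; for each, take the smallest-labelled available neighbour that still permits 8 edges overall, or leave it unmatched if none does
lex-smallest matching: {1-15, 3-19, 4-0, 7-11, 8-5, 9-12, 13-14, 22-2}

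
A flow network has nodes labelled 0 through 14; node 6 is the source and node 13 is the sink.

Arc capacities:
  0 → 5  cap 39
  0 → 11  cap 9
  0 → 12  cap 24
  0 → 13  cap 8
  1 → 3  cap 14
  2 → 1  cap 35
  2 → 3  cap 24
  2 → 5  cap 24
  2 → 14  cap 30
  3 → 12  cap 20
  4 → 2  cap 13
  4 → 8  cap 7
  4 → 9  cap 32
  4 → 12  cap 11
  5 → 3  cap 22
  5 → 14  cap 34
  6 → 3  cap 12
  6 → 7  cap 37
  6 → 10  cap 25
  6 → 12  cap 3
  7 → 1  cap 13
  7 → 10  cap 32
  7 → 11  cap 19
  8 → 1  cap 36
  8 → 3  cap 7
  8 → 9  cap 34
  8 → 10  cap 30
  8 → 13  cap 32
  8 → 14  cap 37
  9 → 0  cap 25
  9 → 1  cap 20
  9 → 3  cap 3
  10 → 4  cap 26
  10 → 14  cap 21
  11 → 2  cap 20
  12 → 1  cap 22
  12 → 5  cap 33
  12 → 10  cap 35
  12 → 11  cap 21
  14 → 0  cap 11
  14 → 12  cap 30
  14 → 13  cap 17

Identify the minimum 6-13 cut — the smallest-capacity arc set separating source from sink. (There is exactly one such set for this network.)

Min-cut arcs: {(0,13), (4,8), (14,13)} (total capacity 32)

augment #1: 6→10→14→13 push 17
augment #2: 6→10→4→8→13 push 7
augment #3: 6→10→14→0→13 push 1
augment #4: 6→7→10→14→0→13 push 3
augment #5: 6→12→5→14→0→13 push 3
augment #6: 6→3→12→5→14→0→13 push 1
max flow = 32; residual-reachable set from 6 gives S-side
cut edges (S→T): {(0,13), (4,8), (14,13)} total cap 32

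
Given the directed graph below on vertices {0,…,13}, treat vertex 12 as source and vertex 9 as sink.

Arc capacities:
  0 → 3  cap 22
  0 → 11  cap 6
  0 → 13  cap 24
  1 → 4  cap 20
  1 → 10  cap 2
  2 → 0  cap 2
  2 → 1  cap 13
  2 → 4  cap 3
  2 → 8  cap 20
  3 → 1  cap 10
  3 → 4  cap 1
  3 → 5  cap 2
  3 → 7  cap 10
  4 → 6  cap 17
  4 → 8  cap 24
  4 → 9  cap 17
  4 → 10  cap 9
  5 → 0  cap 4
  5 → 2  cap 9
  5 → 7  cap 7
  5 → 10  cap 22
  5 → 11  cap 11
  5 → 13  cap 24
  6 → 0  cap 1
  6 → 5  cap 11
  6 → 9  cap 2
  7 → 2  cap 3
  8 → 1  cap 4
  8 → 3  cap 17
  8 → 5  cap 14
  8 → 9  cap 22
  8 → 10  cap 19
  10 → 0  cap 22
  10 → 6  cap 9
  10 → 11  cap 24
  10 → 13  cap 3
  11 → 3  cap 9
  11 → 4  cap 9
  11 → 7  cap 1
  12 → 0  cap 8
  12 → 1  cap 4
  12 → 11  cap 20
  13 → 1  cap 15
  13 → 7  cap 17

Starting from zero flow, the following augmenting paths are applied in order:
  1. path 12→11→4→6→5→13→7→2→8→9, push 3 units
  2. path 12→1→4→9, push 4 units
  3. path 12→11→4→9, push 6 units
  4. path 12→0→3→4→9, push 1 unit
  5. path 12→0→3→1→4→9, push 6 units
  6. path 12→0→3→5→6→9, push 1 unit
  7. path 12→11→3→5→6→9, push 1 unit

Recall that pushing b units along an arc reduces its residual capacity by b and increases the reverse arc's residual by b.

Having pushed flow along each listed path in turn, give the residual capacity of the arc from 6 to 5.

after path 1 (12→11→4→6→5→13→7→2→8→9, push 3): res(6,5)=8
after path 2 (12→1→4→9, push 4): res(6,5)=8
after path 3 (12→11→4→9, push 6): res(6,5)=8
after path 4 (12→0→3→4→9, push 1): res(6,5)=8
after path 5 (12→0→3→1→4→9, push 6): res(6,5)=8
after path 6 (12→0→3→5→6→9, push 1): res(6,5)=9
after path 7 (12→11→3→5→6→9, push 1): res(6,5)=10

Residual capacity of (6,5): 10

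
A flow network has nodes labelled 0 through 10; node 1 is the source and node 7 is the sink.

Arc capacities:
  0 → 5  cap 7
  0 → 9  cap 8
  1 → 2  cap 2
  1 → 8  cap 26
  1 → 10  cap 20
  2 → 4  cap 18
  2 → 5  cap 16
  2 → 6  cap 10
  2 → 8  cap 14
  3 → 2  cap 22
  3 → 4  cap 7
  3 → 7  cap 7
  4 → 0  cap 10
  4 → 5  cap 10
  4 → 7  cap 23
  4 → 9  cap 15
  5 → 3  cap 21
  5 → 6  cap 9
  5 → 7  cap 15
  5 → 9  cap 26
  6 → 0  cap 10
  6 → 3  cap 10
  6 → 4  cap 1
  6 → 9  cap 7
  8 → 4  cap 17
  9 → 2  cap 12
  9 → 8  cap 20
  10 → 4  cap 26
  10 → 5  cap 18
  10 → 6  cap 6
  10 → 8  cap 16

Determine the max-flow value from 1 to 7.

Maximum flow value: 39

augment #1: 1→2→4→7 bottleneck 2, total now 2
augment #2: 1→8→4→7 bottleneck 17, total now 19
augment #3: 1→10→4→7 bottleneck 4, total now 23
augment #4: 1→10→5→7 bottleneck 15, total now 38
augment #5: 1→10→5→3→7 bottleneck 1, total now 39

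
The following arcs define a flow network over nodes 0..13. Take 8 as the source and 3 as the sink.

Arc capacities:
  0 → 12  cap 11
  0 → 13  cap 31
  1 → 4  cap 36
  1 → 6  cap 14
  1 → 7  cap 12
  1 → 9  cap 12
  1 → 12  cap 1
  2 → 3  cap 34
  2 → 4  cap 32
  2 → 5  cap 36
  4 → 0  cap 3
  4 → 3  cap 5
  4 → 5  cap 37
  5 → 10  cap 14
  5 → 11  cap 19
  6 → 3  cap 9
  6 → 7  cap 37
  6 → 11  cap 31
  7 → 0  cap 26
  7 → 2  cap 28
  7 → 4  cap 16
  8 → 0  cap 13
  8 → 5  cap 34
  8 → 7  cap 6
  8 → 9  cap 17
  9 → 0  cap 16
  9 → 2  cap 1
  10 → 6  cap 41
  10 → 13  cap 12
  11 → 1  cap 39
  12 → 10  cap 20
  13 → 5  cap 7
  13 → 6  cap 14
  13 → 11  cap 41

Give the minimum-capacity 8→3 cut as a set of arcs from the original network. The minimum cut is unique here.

Min-cut arcs: {(4,3), (6,3), (7,2), (9,2)} (total capacity 43)

augment #1: 8→7→2→3 push 6
augment #2: 8→9→2→3 push 1
augment #3: 8→0→13→6→3 push 9
augment #4: 8→5→11→1→4→3 push 5
augment #5: 8→0→13→6→7→2→3 push 4
augment #6: 8→5→10→6→7→2→3 push 14
augment #7: 8→5→11→1→7→2→3 push 4
max flow = 43; residual-reachable set from 8 gives S-side
cut edges (S→T): {(4,3), (6,3), (7,2), (9,2)} total cap 43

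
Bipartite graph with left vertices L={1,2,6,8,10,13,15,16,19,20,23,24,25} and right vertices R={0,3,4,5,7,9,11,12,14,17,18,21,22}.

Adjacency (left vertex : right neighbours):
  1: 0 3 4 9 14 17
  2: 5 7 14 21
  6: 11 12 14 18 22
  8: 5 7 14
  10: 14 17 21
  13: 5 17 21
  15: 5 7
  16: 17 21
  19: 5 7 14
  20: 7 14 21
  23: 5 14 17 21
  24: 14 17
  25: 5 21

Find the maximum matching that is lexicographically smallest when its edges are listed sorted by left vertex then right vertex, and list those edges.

Lex-smallest maximum matching: {(1,0), (2,5), (6,11), (8,7), (10,14), (13,17), (16,21)}

|M| = 7 (so the lex-smallest maximum matching has 7 edges)
process left vertices in ascending order; for each, take the smallest-labelled available neighbour that still permits 7 edges overall, or leave it unmatched if none does
lex-smallest matching: {1-0, 2-5, 6-11, 8-7, 10-14, 13-17, 16-21}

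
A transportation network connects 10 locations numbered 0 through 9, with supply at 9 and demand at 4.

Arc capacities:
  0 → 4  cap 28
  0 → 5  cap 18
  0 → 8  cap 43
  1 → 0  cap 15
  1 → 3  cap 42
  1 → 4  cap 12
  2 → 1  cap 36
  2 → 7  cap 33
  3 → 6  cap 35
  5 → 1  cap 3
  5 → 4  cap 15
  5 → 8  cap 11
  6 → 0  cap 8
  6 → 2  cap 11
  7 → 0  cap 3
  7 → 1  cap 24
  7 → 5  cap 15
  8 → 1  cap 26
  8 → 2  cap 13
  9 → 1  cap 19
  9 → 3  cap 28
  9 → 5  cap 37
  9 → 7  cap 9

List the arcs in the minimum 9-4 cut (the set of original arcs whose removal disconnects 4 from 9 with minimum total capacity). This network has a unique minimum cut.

augment #1: 9→1→4 push 12
augment #2: 9→5→4 push 15
augment #3: 9→1→0→4 push 7
augment #4: 9→7→0→4 push 3
augment #5: 9→3→6→0→4 push 8
augment #6: 9→5→1→0→4 push 3
augment #7: 9→7→1→0→4 push 5
max flow = 53; residual-reachable set from 9 gives S-side
cut edges (S→T): {(1,0), (1,4), (5,4), (6,0), (7,0)} total cap 53

Min-cut arcs: {(1,0), (1,4), (5,4), (6,0), (7,0)} (total capacity 53)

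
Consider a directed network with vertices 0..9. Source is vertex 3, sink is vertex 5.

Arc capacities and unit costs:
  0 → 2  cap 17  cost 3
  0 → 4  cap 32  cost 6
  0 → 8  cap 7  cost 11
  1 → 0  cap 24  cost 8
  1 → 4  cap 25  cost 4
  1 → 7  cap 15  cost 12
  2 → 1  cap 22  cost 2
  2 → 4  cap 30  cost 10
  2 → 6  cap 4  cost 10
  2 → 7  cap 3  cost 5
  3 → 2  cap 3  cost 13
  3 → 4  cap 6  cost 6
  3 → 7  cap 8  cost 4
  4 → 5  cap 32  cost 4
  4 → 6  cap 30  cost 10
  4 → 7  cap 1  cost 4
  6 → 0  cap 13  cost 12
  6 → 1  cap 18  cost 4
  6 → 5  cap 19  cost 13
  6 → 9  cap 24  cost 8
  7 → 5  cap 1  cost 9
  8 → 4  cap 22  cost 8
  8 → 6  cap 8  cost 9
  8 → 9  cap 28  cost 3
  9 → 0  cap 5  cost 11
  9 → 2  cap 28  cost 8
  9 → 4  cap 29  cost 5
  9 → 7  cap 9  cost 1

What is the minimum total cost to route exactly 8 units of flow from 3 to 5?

shortest-cost path #1: 3→4→5 push 6 @ unit cost 10 (adds 60)
shortest-cost path #2: 3→7→5 push 1 @ unit cost 13 (adds 13)
shortest-cost path #3: 3→2→1→4→5 push 1 @ unit cost 23 (adds 23)
total cost = 96

Minimum cost for 8 units: 96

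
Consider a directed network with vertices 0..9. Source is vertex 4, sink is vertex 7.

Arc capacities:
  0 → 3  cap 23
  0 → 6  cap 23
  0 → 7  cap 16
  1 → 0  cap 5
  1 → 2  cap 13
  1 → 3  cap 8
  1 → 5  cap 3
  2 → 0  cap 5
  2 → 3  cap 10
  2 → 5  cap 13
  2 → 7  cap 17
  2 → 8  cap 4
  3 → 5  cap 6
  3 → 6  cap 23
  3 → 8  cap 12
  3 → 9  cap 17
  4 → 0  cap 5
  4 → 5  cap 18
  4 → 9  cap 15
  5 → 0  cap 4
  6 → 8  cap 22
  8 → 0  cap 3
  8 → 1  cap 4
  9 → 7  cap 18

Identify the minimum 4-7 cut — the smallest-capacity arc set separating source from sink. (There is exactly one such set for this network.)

augment #1: 4→0→7 push 5
augment #2: 4→9→7 push 15
augment #3: 4→5→0→7 push 4
max flow = 24; residual-reachable set from 4 gives S-side
cut edges (S→T): {(4,0), (4,9), (5,0)} total cap 24

Min-cut arcs: {(4,0), (4,9), (5,0)} (total capacity 24)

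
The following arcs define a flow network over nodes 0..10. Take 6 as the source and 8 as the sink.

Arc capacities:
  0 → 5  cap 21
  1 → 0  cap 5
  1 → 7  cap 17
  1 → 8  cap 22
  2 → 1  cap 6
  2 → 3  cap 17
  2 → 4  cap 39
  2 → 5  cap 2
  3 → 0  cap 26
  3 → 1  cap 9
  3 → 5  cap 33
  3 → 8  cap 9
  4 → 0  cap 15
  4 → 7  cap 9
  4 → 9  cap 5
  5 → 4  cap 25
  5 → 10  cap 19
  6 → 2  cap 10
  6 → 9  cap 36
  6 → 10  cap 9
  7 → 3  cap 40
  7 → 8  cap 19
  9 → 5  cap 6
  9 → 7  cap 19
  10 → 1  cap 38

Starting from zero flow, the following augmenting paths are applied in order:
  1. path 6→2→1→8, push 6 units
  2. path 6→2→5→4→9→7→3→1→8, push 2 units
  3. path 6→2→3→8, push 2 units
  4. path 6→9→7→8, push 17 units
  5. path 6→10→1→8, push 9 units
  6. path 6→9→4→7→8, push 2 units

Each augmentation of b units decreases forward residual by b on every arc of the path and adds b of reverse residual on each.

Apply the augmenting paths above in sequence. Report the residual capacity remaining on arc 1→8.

after path 1 (6→2→1→8, push 6): res(1,8)=16
after path 2 (6→2→5→4→9→7→3→1→8, push 2): res(1,8)=14
after path 3 (6→2→3→8, push 2): res(1,8)=14
after path 4 (6→9→7→8, push 17): res(1,8)=14
after path 5 (6→10→1→8, push 9): res(1,8)=5
after path 6 (6→9→4→7→8, push 2): res(1,8)=5

Residual capacity of (1,8): 5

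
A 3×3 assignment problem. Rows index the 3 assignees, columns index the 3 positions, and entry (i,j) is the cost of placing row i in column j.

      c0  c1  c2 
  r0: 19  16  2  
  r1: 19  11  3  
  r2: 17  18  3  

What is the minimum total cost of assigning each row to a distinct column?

optimal assignment: row0→col2 (cost 2), row1→col1 (cost 11), row2→col0 (cost 17)
total = 2 + 11 + 17 = 30

Minimum assignment cost: 30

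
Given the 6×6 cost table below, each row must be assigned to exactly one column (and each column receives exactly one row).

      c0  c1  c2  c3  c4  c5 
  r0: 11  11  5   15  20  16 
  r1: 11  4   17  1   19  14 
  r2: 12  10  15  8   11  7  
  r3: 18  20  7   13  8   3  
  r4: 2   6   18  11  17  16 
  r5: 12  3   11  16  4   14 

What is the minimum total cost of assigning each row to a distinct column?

Minimum assignment cost: 25

one of 2 optimal assignments: row0→col2 (cost 5), row1→col3 (cost 1), row2→col1 (cost 10), row3→col5 (cost 3), row4→col0 (cost 2), row5→col4 (cost 4)
total = 5 + 1 + 10 + 3 + 2 + 4 = 25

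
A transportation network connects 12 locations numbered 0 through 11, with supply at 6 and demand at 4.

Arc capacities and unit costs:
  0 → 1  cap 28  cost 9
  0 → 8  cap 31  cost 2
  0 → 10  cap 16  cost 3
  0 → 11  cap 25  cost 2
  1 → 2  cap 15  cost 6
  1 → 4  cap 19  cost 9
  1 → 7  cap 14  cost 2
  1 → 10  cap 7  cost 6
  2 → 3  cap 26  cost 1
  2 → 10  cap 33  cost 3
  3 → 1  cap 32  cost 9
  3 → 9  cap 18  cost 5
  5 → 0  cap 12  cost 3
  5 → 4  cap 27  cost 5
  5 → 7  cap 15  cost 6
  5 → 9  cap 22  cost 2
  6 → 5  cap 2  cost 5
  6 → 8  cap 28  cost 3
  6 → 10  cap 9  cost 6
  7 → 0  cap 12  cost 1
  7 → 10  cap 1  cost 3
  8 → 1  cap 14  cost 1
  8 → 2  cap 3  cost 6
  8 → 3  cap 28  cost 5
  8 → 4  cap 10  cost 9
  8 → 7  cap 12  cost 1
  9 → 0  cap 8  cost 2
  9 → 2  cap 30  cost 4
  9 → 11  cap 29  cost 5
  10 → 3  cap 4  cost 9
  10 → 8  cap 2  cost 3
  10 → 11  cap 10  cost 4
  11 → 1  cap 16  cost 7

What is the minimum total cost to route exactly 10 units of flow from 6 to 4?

Minimum cost for 10 units: 116

shortest-cost path #1: 6→5→4 push 2 @ unit cost 10 (adds 20)
shortest-cost path #2: 6→8→4 push 8 @ unit cost 12 (adds 96)
total cost = 116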